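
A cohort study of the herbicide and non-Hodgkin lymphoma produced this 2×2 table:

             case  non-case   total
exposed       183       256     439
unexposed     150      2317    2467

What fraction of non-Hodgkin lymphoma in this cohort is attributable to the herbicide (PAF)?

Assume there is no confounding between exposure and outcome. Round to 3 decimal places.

p₁ = P(outcome | exposed) = 183/439 = 0.41686
p₀ = P(outcome | unexposed) = 150/2467 = 0.060803
Exposure prevalence π = 439/2906 = 0.15107; overall risk P(Y=1) = 0.11459.
Under exogeneity, PAF = [P(Y=1) − p₀]/P(Y=1).
PAF = (0.11459 − 0.060803) / 0.11459 ≈ 0.4694

PAF ≈ 0.469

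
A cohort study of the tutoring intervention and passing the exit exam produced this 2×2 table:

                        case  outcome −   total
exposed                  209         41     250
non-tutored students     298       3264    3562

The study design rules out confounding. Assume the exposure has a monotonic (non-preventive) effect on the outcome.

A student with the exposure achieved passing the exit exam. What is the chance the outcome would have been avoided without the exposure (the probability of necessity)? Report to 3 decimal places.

p₁ = P(outcome | exposed) = 209/250 = 0.836
p₀ = P(outcome | unexposed) = 298/3562 = 0.083661
Under exogeneity and monotonicity, PN = (p₁ − p₀)/p₁.
PN = (0.836 − 0.083661) / 0.836 ≈ 0.8999

PN ≈ 0.900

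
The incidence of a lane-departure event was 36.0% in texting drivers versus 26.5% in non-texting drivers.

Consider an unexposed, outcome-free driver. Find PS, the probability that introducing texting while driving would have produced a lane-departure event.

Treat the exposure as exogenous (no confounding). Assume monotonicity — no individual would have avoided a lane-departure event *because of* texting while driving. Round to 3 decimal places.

PS ≈ 0.129

p₁ = 0.36, p₀ = 0.265.
Under exogeneity and monotonicity, PS = (p₁ − p₀) / (1 − p₀).
PS = (0.36 − 0.265) / (1 − 0.265) = 0.095 / 0.735 ≈ 0.1293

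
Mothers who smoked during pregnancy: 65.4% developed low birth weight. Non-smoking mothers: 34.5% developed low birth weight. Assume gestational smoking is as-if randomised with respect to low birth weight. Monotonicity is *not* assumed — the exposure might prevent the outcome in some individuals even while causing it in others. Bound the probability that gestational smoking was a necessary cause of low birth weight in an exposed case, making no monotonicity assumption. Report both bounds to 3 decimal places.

p₁ = 0.654, p₀ = 0.345.
Under exogeneity alone the bounds on PN are max{0,(p₁−p₀)/p₁} ≤ PN ≤ min{1,(1−p₀)/p₁}.
  lower = (p₁ − p₀)/p₁ = 0.309 / 0.654 ≈ 0.4725
  upper = min{1, (1 − p₀)/p₁} = 0.655 / 0.654 ≈ 1.0015 → capped at 1

0.472 ≤ PN ≤ 1.000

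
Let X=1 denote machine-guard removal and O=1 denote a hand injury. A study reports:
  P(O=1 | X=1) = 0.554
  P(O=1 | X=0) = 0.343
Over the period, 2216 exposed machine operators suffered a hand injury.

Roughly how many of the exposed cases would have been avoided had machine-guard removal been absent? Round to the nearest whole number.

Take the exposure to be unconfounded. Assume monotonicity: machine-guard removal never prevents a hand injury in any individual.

Let p₁ = 0.554, p₀ = 0.343.
PN = (p₁ − p₀)/p₁ = (0.554 − 0.343) / 0.554 ≈ 0.38087.
Attributable cases ≈ PN × (exposed cases) = 0.38087 × 2216 ≈ 844.00.

about 844 cases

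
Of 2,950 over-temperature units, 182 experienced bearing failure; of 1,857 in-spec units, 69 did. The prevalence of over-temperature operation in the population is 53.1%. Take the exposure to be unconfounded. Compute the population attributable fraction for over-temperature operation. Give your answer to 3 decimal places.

p₁ = P(outcome | exposed) = 182/2950 = 0.061695
p₀ = P(outcome | unexposed) = 69/1857 = 0.037157
Overall risk P(Y=1) = π·p₁ + (1−π)·p₀ = 0.531×0.061695 + 0.469×0.037157 = 0.050186.
Under exogeneity, PAF = [P(Y=1) − p₀] / P(Y=1).
PAF = (0.050186 − 0.037157) / 0.050186 ≈ 0.2596

PAF ≈ 0.260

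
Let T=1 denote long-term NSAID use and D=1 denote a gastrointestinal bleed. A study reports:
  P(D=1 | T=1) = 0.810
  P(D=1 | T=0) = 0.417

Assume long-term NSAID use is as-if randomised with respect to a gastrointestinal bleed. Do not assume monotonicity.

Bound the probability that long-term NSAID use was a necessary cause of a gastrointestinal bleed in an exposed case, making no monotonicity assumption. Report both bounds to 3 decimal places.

Let p₁ = 0.81, p₀ = 0.417.
Under exogeneity alone the bounds on PN are max{0,(p₁−p₀)/p₁} ≤ PN ≤ min{1,(1−p₀)/p₁}.
  lower = (p₁ − p₀)/p₁ = 0.393 / 0.81 ≈ 0.4852
  upper = min{1, (1 − p₀)/p₁} = 0.583 / 0.81 ≈ 0.7198

0.485 ≤ PN ≤ 0.720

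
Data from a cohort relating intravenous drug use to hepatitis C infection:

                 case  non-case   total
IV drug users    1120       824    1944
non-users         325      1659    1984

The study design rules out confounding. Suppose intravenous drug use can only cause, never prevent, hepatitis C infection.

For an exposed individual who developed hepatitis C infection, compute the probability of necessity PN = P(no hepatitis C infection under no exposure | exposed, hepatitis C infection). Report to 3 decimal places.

PN ≈ 0.716

p₁ = P(outcome | exposed) = 1120/1944 = 0.57613
p₀ = P(outcome | unexposed) = 325/1984 = 0.16381
Under exogeneity and monotonicity, PN = (p₁ − p₀)/p₁.
PN = (0.57613 − 0.16381) / 0.57613 ≈ 0.7157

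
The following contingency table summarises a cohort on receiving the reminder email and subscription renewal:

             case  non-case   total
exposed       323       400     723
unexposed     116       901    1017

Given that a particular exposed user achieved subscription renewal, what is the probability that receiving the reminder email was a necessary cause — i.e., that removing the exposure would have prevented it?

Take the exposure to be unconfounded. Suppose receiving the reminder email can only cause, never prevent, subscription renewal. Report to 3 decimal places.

p₁ = P(outcome | exposed) = 323/723 = 0.44675
p₀ = P(outcome | unexposed) = 116/1017 = 0.11406
Under exogeneity and monotonicity, PN = (p₁ − p₀)/p₁.
PN = (0.44675 − 0.11406) / 0.44675 ≈ 0.7447

PN ≈ 0.745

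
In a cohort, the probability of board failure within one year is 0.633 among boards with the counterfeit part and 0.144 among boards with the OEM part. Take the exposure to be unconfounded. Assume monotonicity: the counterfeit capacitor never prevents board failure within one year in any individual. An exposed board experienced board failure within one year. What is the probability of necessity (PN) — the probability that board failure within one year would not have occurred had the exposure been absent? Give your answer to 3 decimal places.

Let p₁ = 0.633, p₀ = 0.144.
Under exogeneity and monotonicity, PN = (p₁ − p₀) / p₁.
PN = (0.633 − 0.144) / 0.633 = 0.489 / 0.633 ≈ 0.7725

PN ≈ 0.773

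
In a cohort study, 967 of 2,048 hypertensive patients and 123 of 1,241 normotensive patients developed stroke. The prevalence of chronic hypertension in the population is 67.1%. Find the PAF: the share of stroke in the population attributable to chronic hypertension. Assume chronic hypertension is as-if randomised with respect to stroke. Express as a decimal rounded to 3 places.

p₁ = P(outcome | exposed) = 967/2048 = 0.47217
p₀ = P(outcome | unexposed) = 123/1241 = 0.099114
Overall risk P(Y=1) = π·p₁ + (1−π)·p₀ = 0.671×0.47217 + 0.329×0.099114 = 0.34943.
Under exogeneity, PAF = [P(Y=1) − p₀] / P(Y=1).
PAF = (0.34943 − 0.099114) / 0.34943 ≈ 0.7164

PAF ≈ 0.716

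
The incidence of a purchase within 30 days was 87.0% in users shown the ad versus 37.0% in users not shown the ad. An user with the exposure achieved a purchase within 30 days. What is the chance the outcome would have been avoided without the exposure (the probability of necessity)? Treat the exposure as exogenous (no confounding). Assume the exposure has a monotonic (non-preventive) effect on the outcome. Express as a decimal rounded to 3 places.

p₁ = 0.87, p₀ = 0.37.
Under exogeneity and monotonicity, PN = (p₁ − p₀) / p₁.
PN = (0.87 − 0.37) / 0.87 = 0.5 / 0.87 ≈ 0.5747

PN ≈ 0.575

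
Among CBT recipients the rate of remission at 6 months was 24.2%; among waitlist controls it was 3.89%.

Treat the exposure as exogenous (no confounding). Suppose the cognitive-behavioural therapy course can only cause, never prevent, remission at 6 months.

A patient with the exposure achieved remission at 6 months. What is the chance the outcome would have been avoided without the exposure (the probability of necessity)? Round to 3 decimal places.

p₁ = 0.242, p₀ = 0.0389.
Under exogeneity and monotonicity, PN = (p₁ − p₀) / p₁.
PN = (0.242 − 0.0389) / 0.242 = 0.2031 / 0.242 ≈ 0.8393

PN ≈ 0.839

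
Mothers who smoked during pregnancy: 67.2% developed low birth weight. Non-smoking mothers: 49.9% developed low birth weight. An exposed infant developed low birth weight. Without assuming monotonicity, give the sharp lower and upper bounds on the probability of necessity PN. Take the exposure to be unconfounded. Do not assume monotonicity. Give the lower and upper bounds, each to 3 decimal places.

0.257 ≤ PN ≤ 0.746

p₁ = 0.672, p₀ = 0.499.
Under exogeneity alone the bounds on PN are max{0,(p₁−p₀)/p₁} ≤ PN ≤ min{1,(1−p₀)/p₁}.
  lower = (p₁ − p₀)/p₁ = 0.173 / 0.672 ≈ 0.2574
  upper = min{1, (1 − p₀)/p₁} = 0.501 / 0.672 ≈ 0.7455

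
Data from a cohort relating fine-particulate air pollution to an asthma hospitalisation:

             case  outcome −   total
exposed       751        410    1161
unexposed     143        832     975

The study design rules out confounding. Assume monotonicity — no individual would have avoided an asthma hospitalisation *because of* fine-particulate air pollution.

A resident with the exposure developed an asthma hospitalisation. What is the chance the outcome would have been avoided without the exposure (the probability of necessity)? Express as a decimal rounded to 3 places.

PN ≈ 0.773

p₁ = P(outcome | exposed) = 751/1161 = 0.64686
p₀ = P(outcome | unexposed) = 143/975 = 0.14667
Under exogeneity and monotonicity, PN = (p₁ − p₀) / p₁.
PN = (0.64686 − 0.14667) / 0.64686 = 0.50019 / 0.64686 ≈ 0.7733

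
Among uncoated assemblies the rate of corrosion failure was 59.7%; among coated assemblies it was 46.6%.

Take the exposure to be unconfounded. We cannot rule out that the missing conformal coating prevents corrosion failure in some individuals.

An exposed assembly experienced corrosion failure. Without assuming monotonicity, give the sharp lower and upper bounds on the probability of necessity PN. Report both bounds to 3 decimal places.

p₁ = 0.597, p₀ = 0.466.
Under exogeneity alone the bounds on PN are max{0,(p₁−p₀)/p₁} ≤ PN ≤ min{1,(1−p₀)/p₁}.
  lower = (p₁ − p₀)/p₁ = 0.131 / 0.597 ≈ 0.2194
  upper = min{1, (1 − p₀)/p₁} = 0.534 / 0.597 ≈ 0.8945

0.219 ≤ PN ≤ 0.894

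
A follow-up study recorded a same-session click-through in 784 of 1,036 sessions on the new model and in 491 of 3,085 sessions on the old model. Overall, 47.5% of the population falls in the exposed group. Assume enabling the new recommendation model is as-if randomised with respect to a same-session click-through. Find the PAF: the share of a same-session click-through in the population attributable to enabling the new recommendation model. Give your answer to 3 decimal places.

PAF ≈ 0.641

p₁ = P(outcome | exposed) = 784/1036 = 0.75676
p₀ = P(outcome | unexposed) = 491/3085 = 0.15916
Overall risk P(Y=1) = π·p₁ + (1−π)·p₀ = 0.475×0.75676 + 0.525×0.15916 = 0.44302.
Under exogeneity, PAF = [P(Y=1) − p₀] / P(Y=1).
PAF = (0.44302 − 0.15916) / 0.44302 ≈ 0.6407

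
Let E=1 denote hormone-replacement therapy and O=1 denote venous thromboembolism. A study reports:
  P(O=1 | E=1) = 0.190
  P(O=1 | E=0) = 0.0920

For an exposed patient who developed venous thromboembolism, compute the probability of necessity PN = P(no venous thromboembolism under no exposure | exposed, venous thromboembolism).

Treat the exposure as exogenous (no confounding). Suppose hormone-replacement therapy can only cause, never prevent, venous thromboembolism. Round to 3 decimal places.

Let p₁ = 0.19, p₀ = 0.092.
Under exogeneity and monotonicity, PN = (p₁ − p₀) / p₁.
PN = (0.19 − 0.092) / 0.19 = 0.098 / 0.19 ≈ 0.5158

PN ≈ 0.516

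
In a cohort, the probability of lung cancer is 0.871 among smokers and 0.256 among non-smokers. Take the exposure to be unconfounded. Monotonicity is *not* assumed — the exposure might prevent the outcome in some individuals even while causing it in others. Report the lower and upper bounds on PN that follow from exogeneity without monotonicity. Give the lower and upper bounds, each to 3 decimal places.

Let p₁ = 0.871, p₀ = 0.256.
Under exogeneity alone the bounds on PN are max{0,(p₁−p₀)/p₁} ≤ PN ≤ min{1,(1−p₀)/p₁}.
  lower = (p₁ − p₀)/p₁ = 0.615 / 0.871 ≈ 0.7061
  upper = min{1, (1 − p₀)/p₁} = 0.744 / 0.871 ≈ 0.8542

0.706 ≤ PN ≤ 0.854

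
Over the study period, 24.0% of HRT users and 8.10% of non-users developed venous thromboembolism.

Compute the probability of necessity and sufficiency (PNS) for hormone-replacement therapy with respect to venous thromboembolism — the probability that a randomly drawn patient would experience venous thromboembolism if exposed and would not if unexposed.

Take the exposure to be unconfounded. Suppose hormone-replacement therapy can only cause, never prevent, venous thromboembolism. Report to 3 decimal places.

PNS ≈ 0.159

p₁ = 0.24, p₀ = 0.081.
Under exogeneity and monotonicity, PNS = p₁ − p₀.
PNS = 0.24 − 0.081 = 0.159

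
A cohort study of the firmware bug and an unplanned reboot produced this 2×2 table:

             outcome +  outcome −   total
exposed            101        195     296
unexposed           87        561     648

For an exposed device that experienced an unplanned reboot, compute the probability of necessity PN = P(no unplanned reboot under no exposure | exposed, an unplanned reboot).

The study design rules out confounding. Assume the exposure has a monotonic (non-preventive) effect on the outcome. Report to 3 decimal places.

PN ≈ 0.607

p₁ = P(outcome | exposed) = 101/296 = 0.34122
p₀ = P(outcome | unexposed) = 87/648 = 0.13426
Under exogeneity and monotonicity, PN = (p₁ − p₀)/p₁.
PN = (0.34122 − 0.13426) / 0.34122 ≈ 0.6065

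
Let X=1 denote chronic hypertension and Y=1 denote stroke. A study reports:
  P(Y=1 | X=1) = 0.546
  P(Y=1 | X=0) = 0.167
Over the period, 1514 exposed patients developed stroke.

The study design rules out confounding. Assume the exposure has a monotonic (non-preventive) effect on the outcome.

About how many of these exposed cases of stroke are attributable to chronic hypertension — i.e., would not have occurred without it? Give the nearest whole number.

about 1051 cases

Let p₁ = 0.546, p₀ = 0.167.
PN = (p₁ − p₀)/p₁ = (0.546 − 0.167) / 0.546 ≈ 0.69414.
Attributable cases ≈ PN × (exposed cases) = 0.69414 × 1514 ≈ 1050.93.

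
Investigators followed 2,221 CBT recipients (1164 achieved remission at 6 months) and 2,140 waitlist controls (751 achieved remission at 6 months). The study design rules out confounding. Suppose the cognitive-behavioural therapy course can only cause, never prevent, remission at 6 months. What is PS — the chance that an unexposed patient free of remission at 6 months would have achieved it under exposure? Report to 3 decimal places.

p₁ = P(outcome | exposed) = 1164/2221 = 0.52409
p₀ = P(outcome | unexposed) = 751/2140 = 0.35093
Under exogeneity and monotonicity, PS = (p₁ − p₀) / (1 − p₀).
PS = (0.52409 − 0.35093) / (1 − 0.35093) = 0.17315 / 0.64907 ≈ 0.2668

PS ≈ 0.267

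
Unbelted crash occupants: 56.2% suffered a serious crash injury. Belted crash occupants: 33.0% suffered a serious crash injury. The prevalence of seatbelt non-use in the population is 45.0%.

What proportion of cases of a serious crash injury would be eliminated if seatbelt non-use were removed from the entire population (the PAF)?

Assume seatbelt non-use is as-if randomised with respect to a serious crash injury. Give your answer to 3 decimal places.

PAF ≈ 0.240

p₁ = 0.562, p₀ = 0.33.
Overall risk P(Y=1) = π·p₁ + (1−π)·p₀ = 0.45×0.562 + 0.55×0.33 = 0.4344.
Under exogeneity, PAF = [P(Y=1) − p₀] / P(Y=1).
PAF = (0.4344 − 0.33) / 0.4344 ≈ 0.2403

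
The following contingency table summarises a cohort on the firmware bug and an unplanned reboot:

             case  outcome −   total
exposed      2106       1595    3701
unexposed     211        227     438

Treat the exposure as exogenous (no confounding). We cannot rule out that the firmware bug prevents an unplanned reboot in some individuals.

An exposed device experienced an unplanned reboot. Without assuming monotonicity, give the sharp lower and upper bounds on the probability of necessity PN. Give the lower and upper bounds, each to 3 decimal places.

p₁ = P(outcome | exposed) = 2106/3701 = 0.56904
p₀ = P(outcome | unexposed) = 211/438 = 0.48174
Under exogeneity alone the bounds on PN are max{0,(p₁−p₀)/p₁} ≤ PN ≤ min{1,(1−p₀)/p₁}.
  lower = (p₁ − p₀)/p₁ = 0.0873 / 0.56904 ≈ 0.1534
  upper = min{1, (1 − p₀)/p₁} = 0.51826 / 0.56904 ≈ 0.9108

0.153 ≤ PN ≤ 0.911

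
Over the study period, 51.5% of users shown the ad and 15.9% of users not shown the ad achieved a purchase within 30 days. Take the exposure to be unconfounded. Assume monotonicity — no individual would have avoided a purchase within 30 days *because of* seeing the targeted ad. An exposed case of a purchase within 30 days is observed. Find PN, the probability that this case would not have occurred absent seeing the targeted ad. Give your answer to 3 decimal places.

p₁ = 0.515, p₀ = 0.159.
Under exogeneity and monotonicity, PN = (p₁ − p₀) / p₁.
PN = (0.515 − 0.159) / 0.515 = 0.356 / 0.515 ≈ 0.6913

PN ≈ 0.691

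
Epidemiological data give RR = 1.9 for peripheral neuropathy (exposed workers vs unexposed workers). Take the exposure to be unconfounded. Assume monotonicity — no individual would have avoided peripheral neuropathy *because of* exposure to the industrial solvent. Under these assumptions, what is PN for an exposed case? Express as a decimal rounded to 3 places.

PN ≈ 0.474

Under exogeneity and monotonicity, PN = (RR − 1) / RR = 1 − 1/RR.
PN = (1.9 − 1) / 1.9 = 0.9 / 1.9 ≈ 0.4737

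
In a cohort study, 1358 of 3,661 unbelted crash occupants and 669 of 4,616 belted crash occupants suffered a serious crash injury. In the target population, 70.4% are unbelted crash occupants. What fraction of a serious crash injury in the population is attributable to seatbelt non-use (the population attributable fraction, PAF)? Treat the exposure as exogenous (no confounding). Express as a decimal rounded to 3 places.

p₁ = P(outcome | exposed) = 1358/3661 = 0.37094
p₀ = P(outcome | unexposed) = 669/4616 = 0.14493
Overall risk P(Y=1) = π·p₁ + (1−π)·p₀ = 0.704×0.37094 + 0.296×0.14493 = 0.30404.
Under exogeneity, PAF = [P(Y=1) − p₀] / P(Y=1).
PAF = (0.30404 − 0.14493) / 0.30404 ≈ 0.5233

PAF ≈ 0.523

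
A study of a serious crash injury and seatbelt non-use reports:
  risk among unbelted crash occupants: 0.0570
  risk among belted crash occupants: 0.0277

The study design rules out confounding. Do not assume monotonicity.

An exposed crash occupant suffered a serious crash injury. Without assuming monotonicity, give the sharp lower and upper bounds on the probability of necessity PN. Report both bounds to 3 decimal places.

0.514 ≤ PN ≤ 1.000

Let p₁ = 0.057, p₀ = 0.0277.
Under exogeneity alone the bounds on PN are max{0,(p₁−p₀)/p₁} ≤ PN ≤ min{1,(1−p₀)/p₁}.
  lower = (p₁ − p₀)/p₁ = 0.0293 / 0.057 ≈ 0.5140
  upper = min{1, (1 − p₀)/p₁} = 0.9723 / 0.057 ≈ 17.0579 → capped at 1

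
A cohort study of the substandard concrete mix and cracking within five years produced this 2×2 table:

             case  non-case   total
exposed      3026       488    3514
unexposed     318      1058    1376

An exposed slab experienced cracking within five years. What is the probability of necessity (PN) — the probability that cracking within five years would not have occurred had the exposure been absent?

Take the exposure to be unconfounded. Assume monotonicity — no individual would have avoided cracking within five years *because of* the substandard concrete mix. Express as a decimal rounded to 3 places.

PN ≈ 0.732

p₁ = P(outcome | exposed) = 3026/3514 = 0.86113
p₀ = P(outcome | unexposed) = 318/1376 = 0.2311
Under exogeneity and monotonicity, PN = (p₁ − p₀)/p₁.
PN = (0.86113 − 0.2311) / 0.86113 ≈ 0.7316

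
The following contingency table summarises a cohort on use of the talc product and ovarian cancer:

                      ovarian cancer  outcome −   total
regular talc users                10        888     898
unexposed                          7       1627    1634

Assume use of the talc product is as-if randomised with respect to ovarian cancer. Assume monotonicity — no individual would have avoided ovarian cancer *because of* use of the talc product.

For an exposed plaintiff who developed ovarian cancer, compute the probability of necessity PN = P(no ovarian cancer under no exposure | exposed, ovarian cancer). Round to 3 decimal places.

p₁ = P(outcome | exposed) = 10/898 = 0.011136
p₀ = P(outcome | unexposed) = 7/1634 = 0.004284
Under exogeneity and monotonicity, PN = (p₁ − p₀)/p₁.
PN = (0.011136 − 0.004284) / 0.011136 ≈ 0.6153

PN ≈ 0.615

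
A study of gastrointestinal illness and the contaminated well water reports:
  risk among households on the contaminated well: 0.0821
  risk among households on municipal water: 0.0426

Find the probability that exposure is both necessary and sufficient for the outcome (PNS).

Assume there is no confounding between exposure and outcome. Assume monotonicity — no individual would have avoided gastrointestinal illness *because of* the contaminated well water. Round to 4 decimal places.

Let p₁ = 0.0821, p₀ = 0.0426.
Under exogeneity and monotonicity, PNS = p₁ − p₀.
PNS = 0.0821 − 0.0426 = 0.0395

PNS ≈ 0.0395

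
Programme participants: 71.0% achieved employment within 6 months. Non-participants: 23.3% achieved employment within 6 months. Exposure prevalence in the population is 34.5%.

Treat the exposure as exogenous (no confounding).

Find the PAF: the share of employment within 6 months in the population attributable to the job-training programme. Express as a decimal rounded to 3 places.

PAF ≈ 0.414

p₁ = 0.71, p₀ = 0.233.
Overall risk P(Y=1) = π·p₁ + (1−π)·p₀ = 0.345×0.71 + 0.655×0.233 = 0.39756.
Under exogeneity, PAF = [P(Y=1) − p₀] / P(Y=1).
PAF = (0.39756 − 0.233) / 0.39756 ≈ 0.4139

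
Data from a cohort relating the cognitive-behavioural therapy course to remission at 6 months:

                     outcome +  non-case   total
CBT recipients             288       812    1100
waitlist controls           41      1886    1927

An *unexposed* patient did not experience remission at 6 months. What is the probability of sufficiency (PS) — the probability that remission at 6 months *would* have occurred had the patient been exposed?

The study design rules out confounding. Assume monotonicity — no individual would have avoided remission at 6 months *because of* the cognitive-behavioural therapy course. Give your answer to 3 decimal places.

PS ≈ 0.246

p₁ = P(outcome | exposed) = 288/1100 = 0.26182
p₀ = P(outcome | unexposed) = 41/1927 = 0.021277
Under exogeneity and monotonicity, PS = (p₁ − p₀) / (1 − p₀).
PS = (0.26182 − 0.021277) / (1 − 0.021277) = 0.24054 / 0.97872 ≈ 0.2458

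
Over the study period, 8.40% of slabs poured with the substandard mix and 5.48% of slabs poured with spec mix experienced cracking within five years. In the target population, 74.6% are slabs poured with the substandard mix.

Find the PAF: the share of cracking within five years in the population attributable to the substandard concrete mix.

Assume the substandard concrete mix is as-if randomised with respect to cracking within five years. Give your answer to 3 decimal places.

p₁ = 0.084, p₀ = 0.0548.
Overall risk P(Y=1) = π·p₁ + (1−π)·p₀ = 0.746×0.084 + 0.254×0.0548 = 0.076583.
Under exogeneity, PAF = [P(Y=1) − p₀] / P(Y=1).
PAF = (0.076583 − 0.0548) / 0.076583 ≈ 0.2844

PAF ≈ 0.284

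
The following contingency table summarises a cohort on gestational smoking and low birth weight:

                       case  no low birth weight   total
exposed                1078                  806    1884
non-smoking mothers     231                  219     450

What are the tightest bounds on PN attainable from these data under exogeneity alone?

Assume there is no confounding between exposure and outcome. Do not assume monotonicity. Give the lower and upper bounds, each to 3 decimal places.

0.103 ≤ PN ≤ 0.851

p₁ = P(outcome | exposed) = 1078/1884 = 0.57219
p₀ = P(outcome | unexposed) = 231/450 = 0.51333
Under exogeneity alone the bounds on PN are max{0,(p₁−p₀)/p₁} ≤ PN ≤ min{1,(1−p₀)/p₁}.
  lower = (p₁ − p₀)/p₁ = 0.058854 / 0.57219 ≈ 0.1029
  upper = min{1, (1 − p₀)/p₁} = 0.48667 / 0.57219 ≈ 0.8505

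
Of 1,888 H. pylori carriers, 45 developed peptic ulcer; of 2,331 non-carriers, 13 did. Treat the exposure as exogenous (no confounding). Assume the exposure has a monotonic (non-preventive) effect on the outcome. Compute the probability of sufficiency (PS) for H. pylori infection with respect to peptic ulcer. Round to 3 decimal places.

p₁ = P(outcome | exposed) = 45/1888 = 0.023835
p₀ = P(outcome | unexposed) = 13/2331 = 0.005577
Under exogeneity and monotonicity, PS = (p₁ − p₀) / (1 − p₀).
PS = (0.023835 − 0.005577) / (1 − 0.005577) = 0.018258 / 0.99442 ≈ 0.0184

PS ≈ 0.018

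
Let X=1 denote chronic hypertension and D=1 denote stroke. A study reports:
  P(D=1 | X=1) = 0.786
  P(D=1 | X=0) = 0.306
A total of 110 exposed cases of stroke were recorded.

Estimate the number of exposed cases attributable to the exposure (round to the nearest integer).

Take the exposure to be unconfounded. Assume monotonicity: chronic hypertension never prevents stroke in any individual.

Let p₁ = 0.786, p₀ = 0.306.
PN = (p₁ − p₀)/p₁ = (0.786 − 0.306) / 0.786 ≈ 0.61069.
Attributable cases ≈ PN × (exposed cases) = 0.61069 × 110 ≈ 67.18.

about 67 cases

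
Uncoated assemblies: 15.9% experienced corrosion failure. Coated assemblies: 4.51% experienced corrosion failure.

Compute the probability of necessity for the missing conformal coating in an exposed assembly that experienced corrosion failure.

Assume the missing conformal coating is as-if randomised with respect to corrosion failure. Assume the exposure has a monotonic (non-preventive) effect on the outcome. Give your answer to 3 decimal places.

PN ≈ 0.716

p₁ = 0.159, p₀ = 0.0451.
Under exogeneity and monotonicity, PN = (p₁ − p₀) / p₁.
PN = (0.159 − 0.0451) / 0.159 = 0.1139 / 0.159 ≈ 0.7164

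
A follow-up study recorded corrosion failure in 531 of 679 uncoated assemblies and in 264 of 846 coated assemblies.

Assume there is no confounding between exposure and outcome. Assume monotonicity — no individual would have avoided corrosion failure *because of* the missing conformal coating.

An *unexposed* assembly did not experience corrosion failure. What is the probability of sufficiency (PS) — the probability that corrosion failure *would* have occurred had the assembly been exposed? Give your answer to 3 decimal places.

p₁ = P(outcome | exposed) = 531/679 = 0.78203
p₀ = P(outcome | unexposed) = 264/846 = 0.31206
Under exogeneity and monotonicity, PS = (p₁ − p₀) / (1 − p₀).
PS = (0.78203 − 0.31206) / (1 − 0.31206) = 0.46998 / 0.68794 ≈ 0.6832

PS ≈ 0.683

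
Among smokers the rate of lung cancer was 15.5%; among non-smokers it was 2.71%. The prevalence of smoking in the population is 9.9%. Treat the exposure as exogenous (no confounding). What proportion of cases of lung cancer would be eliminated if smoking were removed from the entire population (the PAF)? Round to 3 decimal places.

p₁ = 0.155, p₀ = 0.0271.
Overall risk P(Y=1) = π·p₁ + (1−π)·p₀ = 0.099×0.155 + 0.901×0.0271 = 0.039762.
Under exogeneity, PAF = [P(Y=1) − p₀] / P(Y=1).
PAF = (0.039762 − 0.0271) / 0.039762 ≈ 0.3184

PAF ≈ 0.318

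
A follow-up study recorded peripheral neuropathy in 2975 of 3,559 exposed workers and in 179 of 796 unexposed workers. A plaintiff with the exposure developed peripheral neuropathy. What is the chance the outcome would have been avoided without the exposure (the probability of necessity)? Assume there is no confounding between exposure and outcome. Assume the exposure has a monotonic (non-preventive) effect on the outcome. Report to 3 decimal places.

PN ≈ 0.731

p₁ = P(outcome | exposed) = 2975/3559 = 0.83591
p₀ = P(outcome | unexposed) = 179/796 = 0.22487
Under exogeneity and monotonicity, PN = (p₁ − p₀) / p₁.
PN = (0.83591 − 0.22487) / 0.83591 = 0.61103 / 0.83591 ≈ 0.7310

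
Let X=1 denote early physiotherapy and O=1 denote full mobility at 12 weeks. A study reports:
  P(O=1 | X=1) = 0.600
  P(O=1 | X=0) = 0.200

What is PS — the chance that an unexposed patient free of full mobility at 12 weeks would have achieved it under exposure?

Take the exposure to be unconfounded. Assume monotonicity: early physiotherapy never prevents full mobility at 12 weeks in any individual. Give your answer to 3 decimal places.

PS ≈ 0.500

Let p₁ = 0.6, p₀ = 0.2.
Under exogeneity and monotonicity, PS = (p₁ − p₀) / (1 − p₀).
PS = (0.6 − 0.2) / (1 − 0.2) = 0.4 / 0.8 ≈ 0.5000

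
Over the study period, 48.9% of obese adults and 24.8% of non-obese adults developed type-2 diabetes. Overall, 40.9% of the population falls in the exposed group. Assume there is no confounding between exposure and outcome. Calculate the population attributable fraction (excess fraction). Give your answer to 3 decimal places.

PAF ≈ 0.284

p₁ = 0.489, p₀ = 0.248.
Overall risk P(Y=1) = π·p₁ + (1−π)·p₀ = 0.409×0.489 + 0.591×0.248 = 0.34657.
Under exogeneity, PAF = [P(Y=1) − p₀] / P(Y=1).
PAF = (0.34657 − 0.248) / 0.34657 ≈ 0.2844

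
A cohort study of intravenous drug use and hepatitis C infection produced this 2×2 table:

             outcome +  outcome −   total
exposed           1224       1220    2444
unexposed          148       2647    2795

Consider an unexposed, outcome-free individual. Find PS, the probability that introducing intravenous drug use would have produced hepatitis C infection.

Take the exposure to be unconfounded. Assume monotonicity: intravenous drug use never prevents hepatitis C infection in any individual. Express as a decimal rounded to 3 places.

PS ≈ 0.473

p₁ = P(outcome | exposed) = 1224/2444 = 0.50082
p₀ = P(outcome | unexposed) = 148/2795 = 0.052952
Under exogeneity and monotonicity, PS = (p₁ − p₀) / (1 − p₀).
PS = (0.50082 − 0.052952) / (1 − 0.052952) = 0.44787 / 0.94705 ≈ 0.4729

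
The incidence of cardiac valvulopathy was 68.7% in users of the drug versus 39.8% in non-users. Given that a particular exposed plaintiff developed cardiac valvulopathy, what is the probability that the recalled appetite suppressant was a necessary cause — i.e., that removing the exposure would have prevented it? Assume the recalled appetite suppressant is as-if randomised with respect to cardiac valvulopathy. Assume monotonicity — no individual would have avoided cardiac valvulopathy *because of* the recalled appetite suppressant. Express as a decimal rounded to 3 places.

PN ≈ 0.421

p₁ = 0.687, p₀ = 0.398.
Under exogeneity and monotonicity, PN = (p₁ − p₀) / p₁.
PN = (0.687 − 0.398) / 0.687 = 0.289 / 0.687 ≈ 0.4207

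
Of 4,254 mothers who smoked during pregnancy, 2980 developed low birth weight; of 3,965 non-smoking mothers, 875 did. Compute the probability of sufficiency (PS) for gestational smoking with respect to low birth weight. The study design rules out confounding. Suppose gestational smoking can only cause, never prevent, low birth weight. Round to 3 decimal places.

PS ≈ 0.616

p₁ = P(outcome | exposed) = 2980/4254 = 0.70052
p₀ = P(outcome | unexposed) = 875/3965 = 0.22068
Under exogeneity and monotonicity, PS = (p₁ − p₀) / (1 − p₀).
PS = (0.70052 − 0.22068) / (1 − 0.22068) = 0.47984 / 0.77932 ≈ 0.6157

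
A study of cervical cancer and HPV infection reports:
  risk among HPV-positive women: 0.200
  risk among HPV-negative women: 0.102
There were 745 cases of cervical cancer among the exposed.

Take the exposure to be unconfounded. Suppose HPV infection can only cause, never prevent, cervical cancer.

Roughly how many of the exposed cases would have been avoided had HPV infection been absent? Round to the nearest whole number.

about 365 cases

Let p₁ = 0.2, p₀ = 0.102.
PN = (p₁ − p₀)/p₁ = (0.2 − 0.102) / 0.2 ≈ 0.49000.
Attributable cases ≈ PN × (exposed cases) = 0.49000 × 745 ≈ 365.05.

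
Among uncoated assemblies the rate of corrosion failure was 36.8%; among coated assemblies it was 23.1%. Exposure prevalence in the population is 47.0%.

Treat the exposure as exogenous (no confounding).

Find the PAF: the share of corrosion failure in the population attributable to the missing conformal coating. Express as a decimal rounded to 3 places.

PAF ≈ 0.218

p₁ = 0.368, p₀ = 0.231.
Overall risk P(Y=1) = π·p₁ + (1−π)·p₀ = 0.47×0.368 + 0.53×0.231 = 0.29539.
Under exogeneity, PAF = [P(Y=1) − p₀] / P(Y=1).
PAF = (0.29539 − 0.231) / 0.29539 ≈ 0.2180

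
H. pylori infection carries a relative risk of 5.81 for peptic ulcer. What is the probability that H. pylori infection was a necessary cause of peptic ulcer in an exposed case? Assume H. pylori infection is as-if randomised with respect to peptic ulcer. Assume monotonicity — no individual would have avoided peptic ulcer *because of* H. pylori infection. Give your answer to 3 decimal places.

Under exogeneity and monotonicity, PN = (RR − 1) / RR = 1 − 1/RR.
PN = (5.81 − 1) / 5.81 = 4.81 / 5.81 ≈ 0.8279

PN ≈ 0.828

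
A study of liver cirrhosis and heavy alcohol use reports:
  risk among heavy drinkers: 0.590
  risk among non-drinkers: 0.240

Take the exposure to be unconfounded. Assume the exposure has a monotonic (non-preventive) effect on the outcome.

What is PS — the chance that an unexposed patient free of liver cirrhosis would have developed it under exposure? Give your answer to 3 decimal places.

PS ≈ 0.461

Let p₁ = 0.59, p₀ = 0.24.
Under exogeneity and monotonicity, PS = (p₁ − p₀) / (1 − p₀).
PS = (0.59 − 0.24) / (1 − 0.24) = 0.35 / 0.76 ≈ 0.4605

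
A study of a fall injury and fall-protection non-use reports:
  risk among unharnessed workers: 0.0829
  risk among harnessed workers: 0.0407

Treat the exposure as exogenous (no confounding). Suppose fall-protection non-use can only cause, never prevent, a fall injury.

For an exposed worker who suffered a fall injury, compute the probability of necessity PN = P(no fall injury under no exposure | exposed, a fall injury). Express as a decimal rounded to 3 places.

Let p₁ = 0.0829, p₀ = 0.0407.
Under exogeneity and monotonicity, PN = (p₁ − p₀) / p₁.
PN = (0.0829 − 0.0407) / 0.0829 = 0.0422 / 0.0829 ≈ 0.5090

PN ≈ 0.509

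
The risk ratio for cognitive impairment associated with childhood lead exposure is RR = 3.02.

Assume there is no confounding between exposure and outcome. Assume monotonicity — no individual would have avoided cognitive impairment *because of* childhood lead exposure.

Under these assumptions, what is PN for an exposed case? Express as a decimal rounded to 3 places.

Under exogeneity and monotonicity, PN = (RR − 1) / RR = 1 − 1/RR.
PN = (3.02 − 1) / 3.02 = 2.02 / 3.02 ≈ 0.6689

PN ≈ 0.669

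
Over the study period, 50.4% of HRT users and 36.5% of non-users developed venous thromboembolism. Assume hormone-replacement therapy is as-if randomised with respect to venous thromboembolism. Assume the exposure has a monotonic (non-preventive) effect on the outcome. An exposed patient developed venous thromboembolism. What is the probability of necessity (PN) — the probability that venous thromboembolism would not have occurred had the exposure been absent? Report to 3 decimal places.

p₁ = 0.504, p₀ = 0.365.
Under exogeneity and monotonicity, PN = (p₁ − p₀) / p₁.
PN = (0.504 − 0.365) / 0.504 = 0.139 / 0.504 ≈ 0.2758

PN ≈ 0.276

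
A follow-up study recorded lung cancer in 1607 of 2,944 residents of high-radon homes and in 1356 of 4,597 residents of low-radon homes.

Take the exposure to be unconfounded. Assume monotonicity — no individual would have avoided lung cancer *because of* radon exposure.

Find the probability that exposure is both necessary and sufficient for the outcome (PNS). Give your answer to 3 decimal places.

PNS ≈ 0.251

p₁ = P(outcome | exposed) = 1607/2944 = 0.54586
p₀ = P(outcome | unexposed) = 1356/4597 = 0.29497
Under exogeneity and monotonicity, PNS = p₁ − p₀.
PNS = 0.54586 − 0.29497 = 0.25088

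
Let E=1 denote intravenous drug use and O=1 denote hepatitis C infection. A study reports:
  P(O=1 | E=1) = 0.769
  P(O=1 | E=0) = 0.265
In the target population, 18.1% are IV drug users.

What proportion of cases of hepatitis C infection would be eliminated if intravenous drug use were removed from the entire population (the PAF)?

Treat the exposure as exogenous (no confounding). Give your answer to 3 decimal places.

PAF ≈ 0.256

Let p₁ = 0.769, p₀ = 0.265.
Overall risk P(Y=1) = π·p₁ + (1−π)·p₀ = 0.181×0.769 + 0.819×0.265 = 0.35622.
Under exogeneity, PAF = [P(Y=1) − p₀] / P(Y=1).
PAF = (0.35622 − 0.265) / 0.35622 ≈ 0.2561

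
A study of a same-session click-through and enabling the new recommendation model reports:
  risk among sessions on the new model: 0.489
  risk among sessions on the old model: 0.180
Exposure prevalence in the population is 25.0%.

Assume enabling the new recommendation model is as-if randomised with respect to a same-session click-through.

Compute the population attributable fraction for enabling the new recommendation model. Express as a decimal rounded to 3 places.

Let p₁ = 0.489, p₀ = 0.18.
Overall risk P(Y=1) = π·p₁ + (1−π)·p₀ = 0.25×0.489 + 0.75×0.18 = 0.25725.
Under exogeneity, PAF = [P(Y=1) − p₀] / P(Y=1).
PAF = (0.25725 − 0.18) / 0.25725 ≈ 0.3003

PAF ≈ 0.300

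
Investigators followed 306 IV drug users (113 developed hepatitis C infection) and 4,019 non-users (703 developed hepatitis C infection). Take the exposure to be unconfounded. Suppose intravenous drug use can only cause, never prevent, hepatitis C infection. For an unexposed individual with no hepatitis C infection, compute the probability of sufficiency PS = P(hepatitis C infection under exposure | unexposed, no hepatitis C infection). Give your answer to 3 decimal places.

PS ≈ 0.236

p₁ = P(outcome | exposed) = 113/306 = 0.36928
p₀ = P(outcome | unexposed) = 703/4019 = 0.17492
Under exogeneity and monotonicity, PS = (p₁ − p₀) / (1 − p₀).
PS = (0.36928 − 0.17492) / (1 − 0.17492) = 0.19436 / 0.82508 ≈ 0.2356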